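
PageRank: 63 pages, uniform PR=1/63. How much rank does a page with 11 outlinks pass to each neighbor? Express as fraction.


Initial PR = 1/63 = 1/63
Outlinks = 11
Contribution per link = PR / outlinks
= 1/63 / 11
= 1/693

1/693


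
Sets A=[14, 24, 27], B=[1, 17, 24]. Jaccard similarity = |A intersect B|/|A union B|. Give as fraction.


A intersect B = [24]
|A intersect B| = 1
A union B = [1, 14, 17, 24, 27]
|A union B| = 5
Jaccard = 1/5 = 1/5

1/5


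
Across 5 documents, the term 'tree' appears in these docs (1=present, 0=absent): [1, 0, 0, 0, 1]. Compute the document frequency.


Checking each document for 'tree':
Doc 1: present
Doc 2: absent
Doc 3: absent
Doc 4: absent
Doc 5: present
df = sum of presences = 1 + 0 + 0 + 0 + 1 = 2

2


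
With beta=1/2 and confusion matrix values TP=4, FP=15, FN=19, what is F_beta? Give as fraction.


P = TP/(TP+FP) = 4/19 = 4/19
R = TP/(TP+FN) = 4/23 = 4/23
beta^2 = 1/2^2 = 1/4
(1 + beta^2) = 5/4
Numerator = (1+beta^2)*P*R = 20/437
Denominator = beta^2*P + R = 1/19 + 4/23 = 99/437
F_beta = 20/99

20/99


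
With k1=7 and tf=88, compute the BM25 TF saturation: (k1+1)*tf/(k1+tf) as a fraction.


BM25 TF component = (k1+1)*tf / (k1+tf)
k1 = 7, tf = 88
Numerator = (7+1)*88 = 704
Denominator = 7 + 88 = 95
= 704/95 = 704/95

704/95


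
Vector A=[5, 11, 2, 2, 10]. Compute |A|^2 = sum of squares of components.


|A|^2 = sum of squared components
A[0]^2 = 5^2 = 25
A[1]^2 = 11^2 = 121
A[2]^2 = 2^2 = 4
A[3]^2 = 2^2 = 4
A[4]^2 = 10^2 = 100
Sum = 25 + 121 + 4 + 4 + 100 = 254

254


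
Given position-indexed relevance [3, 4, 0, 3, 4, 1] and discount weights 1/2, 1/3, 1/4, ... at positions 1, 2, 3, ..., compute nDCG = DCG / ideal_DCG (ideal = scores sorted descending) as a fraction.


Position discount weights w_i = 1/(i+1) for i=1..6:
Weights = [1/2, 1/3, 1/4, 1/5, 1/6, 1/7]
Actual relevance: [3, 4, 0, 3, 4, 1]
DCG = 3/2 + 4/3 + 0/4 + 3/5 + 4/6 + 1/7 = 297/70
Ideal relevance (sorted desc): [4, 4, 3, 3, 1, 0]
Ideal DCG = 4/2 + 4/3 + 3/4 + 3/5 + 1/6 + 0/7 = 97/20
nDCG = DCG / ideal_DCG = 297/70 / 97/20 = 594/679

594/679


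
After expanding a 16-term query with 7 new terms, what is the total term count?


Original terms: 16
Expansion terms: 7
Total = 16 + 7 = 23

23


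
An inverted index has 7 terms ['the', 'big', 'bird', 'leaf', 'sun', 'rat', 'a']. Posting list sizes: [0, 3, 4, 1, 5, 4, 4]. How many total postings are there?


Summing posting list sizes:
'the': 0 postings
'big': 3 postings
'bird': 4 postings
'leaf': 1 postings
'sun': 5 postings
'rat': 4 postings
'a': 4 postings
Total = 0 + 3 + 4 + 1 + 5 + 4 + 4 = 21

21


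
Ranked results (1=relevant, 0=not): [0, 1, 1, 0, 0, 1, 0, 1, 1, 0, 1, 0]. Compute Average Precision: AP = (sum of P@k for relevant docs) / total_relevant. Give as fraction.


Computing P@k for each relevant position:
Position 1: not relevant
Position 2: relevant, P@2 = 1/2 = 1/2
Position 3: relevant, P@3 = 2/3 = 2/3
Position 4: not relevant
Position 5: not relevant
Position 6: relevant, P@6 = 3/6 = 1/2
Position 7: not relevant
Position 8: relevant, P@8 = 4/8 = 1/2
Position 9: relevant, P@9 = 5/9 = 5/9
Position 10: not relevant
Position 11: relevant, P@11 = 6/11 = 6/11
Position 12: not relevant
Sum of P@k = 1/2 + 2/3 + 1/2 + 1/2 + 5/9 + 6/11 = 647/198
AP = 647/198 / 6 = 647/1188

647/1188


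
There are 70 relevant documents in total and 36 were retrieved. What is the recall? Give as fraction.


Recall = retrieved_relevant / total_relevant
= 36 / 70
= 36 / (36 + 34)
= 18/35

18/35


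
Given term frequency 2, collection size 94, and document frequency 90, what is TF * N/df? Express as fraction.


TF * (N/df)
= 2 * (94/90)
= 2 * 47/45
= 94/45

94/45


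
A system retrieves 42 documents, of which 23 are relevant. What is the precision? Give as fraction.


Precision = relevant_retrieved / total_retrieved
= 23 / 42
= 23 / (23 + 19)
= 23/42

23/42


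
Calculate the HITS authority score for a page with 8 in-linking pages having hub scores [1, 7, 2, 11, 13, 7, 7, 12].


Authority = sum of hub scores of in-linkers
In-link 1: hub score = 1
In-link 2: hub score = 7
In-link 3: hub score = 2
In-link 4: hub score = 11
In-link 5: hub score = 13
In-link 6: hub score = 7
In-link 7: hub score = 7
In-link 8: hub score = 12
Authority = 1 + 7 + 2 + 11 + 13 + 7 + 7 + 12 = 60

60


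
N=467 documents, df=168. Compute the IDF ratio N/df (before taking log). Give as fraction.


IDF ratio = N / df
= 467 / 168
= 467/168

467/168


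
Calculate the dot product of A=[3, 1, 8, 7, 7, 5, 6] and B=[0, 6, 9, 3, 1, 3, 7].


Dot product = sum of element-wise products
A[0]*B[0] = 3*0 = 0
A[1]*B[1] = 1*6 = 6
A[2]*B[2] = 8*9 = 72
A[3]*B[3] = 7*3 = 21
A[4]*B[4] = 7*1 = 7
A[5]*B[5] = 5*3 = 15
A[6]*B[6] = 6*7 = 42
Sum = 0 + 6 + 72 + 21 + 7 + 15 + 42 = 163

163


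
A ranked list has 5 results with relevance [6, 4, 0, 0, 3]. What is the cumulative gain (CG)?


Cumulative Gain = sum of relevance scores
Position 1: rel=6, running sum=6
Position 2: rel=4, running sum=10
Position 3: rel=0, running sum=10
Position 4: rel=0, running sum=10
Position 5: rel=3, running sum=13
CG = 13

13


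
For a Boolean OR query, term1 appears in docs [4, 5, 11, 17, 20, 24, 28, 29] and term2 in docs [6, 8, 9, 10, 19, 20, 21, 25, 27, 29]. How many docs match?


Boolean OR: find union of posting lists
term1 docs: [4, 5, 11, 17, 20, 24, 28, 29]
term2 docs: [6, 8, 9, 10, 19, 20, 21, 25, 27, 29]
Union: [4, 5, 6, 8, 9, 10, 11, 17, 19, 20, 21, 24, 25, 27, 28, 29]
|union| = 16

16


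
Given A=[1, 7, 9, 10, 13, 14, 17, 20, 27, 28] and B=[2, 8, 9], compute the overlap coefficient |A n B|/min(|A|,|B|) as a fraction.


A intersect B = [9]
|A intersect B| = 1
min(|A|, |B|) = min(10, 3) = 3
Overlap = 1 / 3 = 1/3

1/3


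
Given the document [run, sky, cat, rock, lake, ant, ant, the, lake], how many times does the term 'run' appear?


Document has 9 words
Scanning for 'run':
Found at positions: [0]
Count = 1

1


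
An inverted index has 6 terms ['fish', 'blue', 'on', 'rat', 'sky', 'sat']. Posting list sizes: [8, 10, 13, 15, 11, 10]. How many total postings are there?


Summing posting list sizes:
'fish': 8 postings
'blue': 10 postings
'on': 13 postings
'rat': 15 postings
'sky': 11 postings
'sat': 10 postings
Total = 8 + 10 + 13 + 15 + 11 + 10 = 67

67


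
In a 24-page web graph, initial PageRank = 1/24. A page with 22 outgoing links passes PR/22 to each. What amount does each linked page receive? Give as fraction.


Initial PR = 1/24 = 1/24
Outlinks = 22
Contribution per link = PR / outlinks
= 1/24 / 22
= 1/528

1/528


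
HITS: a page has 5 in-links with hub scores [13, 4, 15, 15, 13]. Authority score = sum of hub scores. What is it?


Authority = sum of hub scores of in-linkers
In-link 1: hub score = 13
In-link 2: hub score = 4
In-link 3: hub score = 15
In-link 4: hub score = 15
In-link 5: hub score = 13
Authority = 13 + 4 + 15 + 15 + 13 = 60

60


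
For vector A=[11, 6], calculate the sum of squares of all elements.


|A|^2 = sum of squared components
A[0]^2 = 11^2 = 121
A[1]^2 = 6^2 = 36
Sum = 121 + 36 = 157

157


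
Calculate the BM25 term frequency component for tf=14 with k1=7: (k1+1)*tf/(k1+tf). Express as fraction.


BM25 TF component = (k1+1)*tf / (k1+tf)
k1 = 7, tf = 14
Numerator = (7+1)*14 = 112
Denominator = 7 + 14 = 21
= 112/21 = 16/3

16/3


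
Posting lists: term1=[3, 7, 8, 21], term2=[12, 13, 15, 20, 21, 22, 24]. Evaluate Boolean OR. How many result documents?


Boolean OR: find union of posting lists
term1 docs: [3, 7, 8, 21]
term2 docs: [12, 13, 15, 20, 21, 22, 24]
Union: [3, 7, 8, 12, 13, 15, 20, 21, 22, 24]
|union| = 10

10


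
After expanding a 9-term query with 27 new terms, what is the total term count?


Original terms: 9
Expansion terms: 27
Total = 9 + 27 = 36

36


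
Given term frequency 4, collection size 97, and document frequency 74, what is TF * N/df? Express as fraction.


TF * (N/df)
= 4 * (97/74)
= 4 * 97/74
= 194/37

194/37


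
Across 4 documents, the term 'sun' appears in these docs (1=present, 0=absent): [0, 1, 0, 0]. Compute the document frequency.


Checking each document for 'sun':
Doc 1: absent
Doc 2: present
Doc 3: absent
Doc 4: absent
df = sum of presences = 0 + 1 + 0 + 0 = 1

1


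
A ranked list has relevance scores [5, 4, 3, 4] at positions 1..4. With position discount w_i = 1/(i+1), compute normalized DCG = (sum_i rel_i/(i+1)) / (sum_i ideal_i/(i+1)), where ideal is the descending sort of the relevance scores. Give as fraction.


Position discount weights w_i = 1/(i+1) for i=1..4:
Weights = [1/2, 1/3, 1/4, 1/5]
Actual relevance: [5, 4, 3, 4]
DCG = 5/2 + 4/3 + 3/4 + 4/5 = 323/60
Ideal relevance (sorted desc): [5, 4, 4, 3]
Ideal DCG = 5/2 + 4/3 + 4/4 + 3/5 = 163/30
nDCG = DCG / ideal_DCG = 323/60 / 163/30 = 323/326

323/326


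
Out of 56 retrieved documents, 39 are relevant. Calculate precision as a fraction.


Precision = relevant_retrieved / total_retrieved
= 39 / 56
= 39 / (39 + 17)
= 39/56

39/56


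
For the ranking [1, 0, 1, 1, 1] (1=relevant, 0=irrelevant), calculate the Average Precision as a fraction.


Computing P@k for each relevant position:
Position 1: relevant, P@1 = 1/1 = 1
Position 2: not relevant
Position 3: relevant, P@3 = 2/3 = 2/3
Position 4: relevant, P@4 = 3/4 = 3/4
Position 5: relevant, P@5 = 4/5 = 4/5
Sum of P@k = 1 + 2/3 + 3/4 + 4/5 = 193/60
AP = 193/60 / 4 = 193/240

193/240


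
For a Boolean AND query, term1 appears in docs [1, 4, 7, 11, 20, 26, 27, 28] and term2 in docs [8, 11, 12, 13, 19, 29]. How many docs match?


Boolean AND: find intersection of posting lists
term1 docs: [1, 4, 7, 11, 20, 26, 27, 28]
term2 docs: [8, 11, 12, 13, 19, 29]
Intersection: [11]
|intersection| = 1

1


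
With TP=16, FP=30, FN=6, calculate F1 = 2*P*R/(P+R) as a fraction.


F1 = 2 * P * R / (P + R)
P = TP/(TP+FP) = 16/46 = 8/23
R = TP/(TP+FN) = 16/22 = 8/11
2 * P * R = 2 * 8/23 * 8/11 = 128/253
P + R = 8/23 + 8/11 = 272/253
F1 = 128/253 / 272/253 = 8/17

8/17


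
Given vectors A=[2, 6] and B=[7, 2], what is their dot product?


Dot product = sum of element-wise products
A[0]*B[0] = 2*7 = 14
A[1]*B[1] = 6*2 = 12
Sum = 14 + 12 = 26

26


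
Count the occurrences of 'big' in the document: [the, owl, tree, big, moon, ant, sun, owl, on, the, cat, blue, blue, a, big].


Document has 15 words
Scanning for 'big':
Found at positions: [3, 14]
Count = 2

2


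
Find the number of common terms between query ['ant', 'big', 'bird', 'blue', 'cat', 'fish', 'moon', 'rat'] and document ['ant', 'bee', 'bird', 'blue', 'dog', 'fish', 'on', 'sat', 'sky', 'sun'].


Query terms: ['ant', 'big', 'bird', 'blue', 'cat', 'fish', 'moon', 'rat']
Document terms: ['ant', 'bee', 'bird', 'blue', 'dog', 'fish', 'on', 'sat', 'sky', 'sun']
Common terms: ['ant', 'bird', 'blue', 'fish']
Overlap count = 4

4


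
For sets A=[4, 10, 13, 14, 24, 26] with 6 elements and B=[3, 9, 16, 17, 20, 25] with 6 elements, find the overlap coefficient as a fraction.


A intersect B = []
|A intersect B| = 0
min(|A|, |B|) = min(6, 6) = 6
Overlap = 0 / 6 = 0

0


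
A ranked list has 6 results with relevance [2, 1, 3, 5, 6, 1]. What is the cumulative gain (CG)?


Cumulative Gain = sum of relevance scores
Position 1: rel=2, running sum=2
Position 2: rel=1, running sum=3
Position 3: rel=3, running sum=6
Position 4: rel=5, running sum=11
Position 5: rel=6, running sum=17
Position 6: rel=1, running sum=18
CG = 18

18


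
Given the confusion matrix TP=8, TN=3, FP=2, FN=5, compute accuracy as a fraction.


Accuracy = (TP + TN) / (TP + TN + FP + FN)
TP + TN = 8 + 3 = 11
Total = 8 + 3 + 2 + 5 = 18
Accuracy = 11 / 18 = 11/18

11/18


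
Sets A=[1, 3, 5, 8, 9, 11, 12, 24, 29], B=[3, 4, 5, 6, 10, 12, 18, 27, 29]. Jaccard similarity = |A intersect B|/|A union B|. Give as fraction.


A intersect B = [3, 5, 12, 29]
|A intersect B| = 4
A union B = [1, 3, 4, 5, 6, 8, 9, 10, 11, 12, 18, 24, 27, 29]
|A union B| = 14
Jaccard = 4/14 = 2/7

2/7


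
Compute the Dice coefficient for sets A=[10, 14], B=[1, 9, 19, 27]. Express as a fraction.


A intersect B = []
|A intersect B| = 0
|A| = 2, |B| = 4
Dice = 2*0 / (2+4)
= 0 / 6 = 0

0


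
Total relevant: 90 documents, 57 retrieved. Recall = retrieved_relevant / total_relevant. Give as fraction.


Recall = retrieved_relevant / total_relevant
= 57 / 90
= 57 / (57 + 33)
= 19/30

19/30


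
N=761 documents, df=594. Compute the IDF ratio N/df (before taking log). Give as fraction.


IDF ratio = N / df
= 761 / 594
= 761/594

761/594


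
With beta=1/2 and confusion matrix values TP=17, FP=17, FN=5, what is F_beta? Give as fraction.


P = TP/(TP+FP) = 17/34 = 1/2
R = TP/(TP+FN) = 17/22 = 17/22
beta^2 = 1/2^2 = 1/4
(1 + beta^2) = 5/4
Numerator = (1+beta^2)*P*R = 85/176
Denominator = beta^2*P + R = 1/8 + 17/22 = 79/88
F_beta = 85/158

85/158


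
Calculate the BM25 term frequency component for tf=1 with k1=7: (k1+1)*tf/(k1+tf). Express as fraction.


BM25 TF component = (k1+1)*tf / (k1+tf)
k1 = 7, tf = 1
Numerator = (7+1)*1 = 8
Denominator = 7 + 1 = 8
= 8/8 = 1

1


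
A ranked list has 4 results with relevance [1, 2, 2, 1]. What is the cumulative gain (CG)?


Cumulative Gain = sum of relevance scores
Position 1: rel=1, running sum=1
Position 2: rel=2, running sum=3
Position 3: rel=2, running sum=5
Position 4: rel=1, running sum=6
CG = 6

6


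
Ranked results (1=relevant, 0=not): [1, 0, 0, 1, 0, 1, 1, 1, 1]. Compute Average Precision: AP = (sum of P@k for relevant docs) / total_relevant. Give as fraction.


Computing P@k for each relevant position:
Position 1: relevant, P@1 = 1/1 = 1
Position 2: not relevant
Position 3: not relevant
Position 4: relevant, P@4 = 2/4 = 1/2
Position 5: not relevant
Position 6: relevant, P@6 = 3/6 = 1/2
Position 7: relevant, P@7 = 4/7 = 4/7
Position 8: relevant, P@8 = 5/8 = 5/8
Position 9: relevant, P@9 = 6/9 = 2/3
Sum of P@k = 1 + 1/2 + 1/2 + 4/7 + 5/8 + 2/3 = 649/168
AP = 649/168 / 6 = 649/1008

649/1008


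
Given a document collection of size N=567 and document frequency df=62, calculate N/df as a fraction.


IDF ratio = N / df
= 567 / 62
= 567/62

567/62


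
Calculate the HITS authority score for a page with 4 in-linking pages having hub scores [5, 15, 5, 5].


Authority = sum of hub scores of in-linkers
In-link 1: hub score = 5
In-link 2: hub score = 15
In-link 3: hub score = 5
In-link 4: hub score = 5
Authority = 5 + 15 + 5 + 5 = 30

30


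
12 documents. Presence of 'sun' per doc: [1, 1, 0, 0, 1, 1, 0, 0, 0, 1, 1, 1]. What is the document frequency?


Checking each document for 'sun':
Doc 1: present
Doc 2: present
Doc 3: absent
Doc 4: absent
Doc 5: present
Doc 6: present
Doc 7: absent
Doc 8: absent
Doc 9: absent
Doc 10: present
Doc 11: present
Doc 12: present
df = sum of presences = 1 + 1 + 0 + 0 + 1 + 1 + 0 + 0 + 0 + 1 + 1 + 1 = 7

7


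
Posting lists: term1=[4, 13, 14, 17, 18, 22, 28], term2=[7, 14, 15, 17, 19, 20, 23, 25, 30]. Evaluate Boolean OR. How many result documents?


Boolean OR: find union of posting lists
term1 docs: [4, 13, 14, 17, 18, 22, 28]
term2 docs: [7, 14, 15, 17, 19, 20, 23, 25, 30]
Union: [4, 7, 13, 14, 15, 17, 18, 19, 20, 22, 23, 25, 28, 30]
|union| = 14

14


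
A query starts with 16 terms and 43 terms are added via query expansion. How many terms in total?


Original terms: 16
Expansion terms: 43
Total = 16 + 43 = 59

59


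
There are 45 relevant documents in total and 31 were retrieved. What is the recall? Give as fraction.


Recall = retrieved_relevant / total_relevant
= 31 / 45
= 31 / (31 + 14)
= 31/45

31/45


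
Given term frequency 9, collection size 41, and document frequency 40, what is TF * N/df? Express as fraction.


TF * (N/df)
= 9 * (41/40)
= 9 * 41/40
= 369/40

369/40


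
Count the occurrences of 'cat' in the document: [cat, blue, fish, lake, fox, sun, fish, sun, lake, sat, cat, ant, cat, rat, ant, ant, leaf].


Document has 17 words
Scanning for 'cat':
Found at positions: [0, 10, 12]
Count = 3

3


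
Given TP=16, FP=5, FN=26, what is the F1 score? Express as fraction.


F1 = 2 * P * R / (P + R)
P = TP/(TP+FP) = 16/21 = 16/21
R = TP/(TP+FN) = 16/42 = 8/21
2 * P * R = 2 * 16/21 * 8/21 = 256/441
P + R = 16/21 + 8/21 = 8/7
F1 = 256/441 / 8/7 = 32/63

32/63


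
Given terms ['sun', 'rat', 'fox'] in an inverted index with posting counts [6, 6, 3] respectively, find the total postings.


Summing posting list sizes:
'sun': 6 postings
'rat': 6 postings
'fox': 3 postings
Total = 6 + 6 + 3 = 15

15


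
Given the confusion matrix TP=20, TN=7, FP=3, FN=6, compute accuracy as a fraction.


Accuracy = (TP + TN) / (TP + TN + FP + FN)
TP + TN = 20 + 7 = 27
Total = 20 + 7 + 3 + 6 = 36
Accuracy = 27 / 36 = 3/4

3/4


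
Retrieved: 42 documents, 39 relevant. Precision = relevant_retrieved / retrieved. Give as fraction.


Precision = relevant_retrieved / total_retrieved
= 39 / 42
= 39 / (39 + 3)
= 13/14

13/14


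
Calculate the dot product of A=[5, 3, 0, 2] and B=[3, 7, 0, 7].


Dot product = sum of element-wise products
A[0]*B[0] = 5*3 = 15
A[1]*B[1] = 3*7 = 21
A[2]*B[2] = 0*0 = 0
A[3]*B[3] = 2*7 = 14
Sum = 15 + 21 + 0 + 14 = 50

50


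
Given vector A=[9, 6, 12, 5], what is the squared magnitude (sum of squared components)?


|A|^2 = sum of squared components
A[0]^2 = 9^2 = 81
A[1]^2 = 6^2 = 36
A[2]^2 = 12^2 = 144
A[3]^2 = 5^2 = 25
Sum = 81 + 36 + 144 + 25 = 286

286


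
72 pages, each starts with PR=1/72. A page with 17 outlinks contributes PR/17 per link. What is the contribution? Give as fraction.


Initial PR = 1/72 = 1/72
Outlinks = 17
Contribution per link = PR / outlinks
= 1/72 / 17
= 1/1224

1/1224


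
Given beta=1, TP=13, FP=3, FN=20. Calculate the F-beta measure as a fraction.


P = TP/(TP+FP) = 13/16 = 13/16
R = TP/(TP+FN) = 13/33 = 13/33
beta^2 = 1^2 = 1
(1 + beta^2) = 2
Numerator = (1+beta^2)*P*R = 169/264
Denominator = beta^2*P + R = 13/16 + 13/33 = 637/528
F_beta = 26/49

26/49


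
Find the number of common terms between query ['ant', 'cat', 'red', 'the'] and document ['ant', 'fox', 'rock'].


Query terms: ['ant', 'cat', 'red', 'the']
Document terms: ['ant', 'fox', 'rock']
Common terms: ['ant']
Overlap count = 1

1


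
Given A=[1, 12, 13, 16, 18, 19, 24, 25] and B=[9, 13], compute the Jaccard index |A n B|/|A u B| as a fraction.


A intersect B = [13]
|A intersect B| = 1
A union B = [1, 9, 12, 13, 16, 18, 19, 24, 25]
|A union B| = 9
Jaccard = 1/9 = 1/9

1/9


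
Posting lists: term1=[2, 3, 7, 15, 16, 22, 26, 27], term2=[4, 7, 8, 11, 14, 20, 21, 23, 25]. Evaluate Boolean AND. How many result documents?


Boolean AND: find intersection of posting lists
term1 docs: [2, 3, 7, 15, 16, 22, 26, 27]
term2 docs: [4, 7, 8, 11, 14, 20, 21, 23, 25]
Intersection: [7]
|intersection| = 1

1


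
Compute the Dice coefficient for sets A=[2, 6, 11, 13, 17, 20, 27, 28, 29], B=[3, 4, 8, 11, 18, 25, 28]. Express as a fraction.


A intersect B = [11, 28]
|A intersect B| = 2
|A| = 9, |B| = 7
Dice = 2*2 / (9+7)
= 4 / 16 = 1/4

1/4


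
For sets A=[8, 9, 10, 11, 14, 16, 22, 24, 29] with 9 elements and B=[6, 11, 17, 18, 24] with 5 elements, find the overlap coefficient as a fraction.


A intersect B = [11, 24]
|A intersect B| = 2
min(|A|, |B|) = min(9, 5) = 5
Overlap = 2 / 5 = 2/5

2/5


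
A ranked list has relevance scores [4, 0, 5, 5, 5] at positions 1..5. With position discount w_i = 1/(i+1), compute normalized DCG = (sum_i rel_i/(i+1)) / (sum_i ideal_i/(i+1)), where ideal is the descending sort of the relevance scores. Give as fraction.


Position discount weights w_i = 1/(i+1) for i=1..5:
Weights = [1/2, 1/3, 1/4, 1/5, 1/6]
Actual relevance: [4, 0, 5, 5, 5]
DCG = 4/2 + 0/3 + 5/4 + 5/5 + 5/6 = 61/12
Ideal relevance (sorted desc): [5, 5, 5, 4, 0]
Ideal DCG = 5/2 + 5/3 + 5/4 + 4/5 + 0/6 = 373/60
nDCG = DCG / ideal_DCG = 61/12 / 373/60 = 305/373

305/373


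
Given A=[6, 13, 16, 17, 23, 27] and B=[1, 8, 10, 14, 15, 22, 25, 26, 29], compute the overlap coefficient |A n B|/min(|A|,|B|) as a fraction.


A intersect B = []
|A intersect B| = 0
min(|A|, |B|) = min(6, 9) = 6
Overlap = 0 / 6 = 0

0


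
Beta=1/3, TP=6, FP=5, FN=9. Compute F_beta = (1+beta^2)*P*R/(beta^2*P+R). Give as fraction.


P = TP/(TP+FP) = 6/11 = 6/11
R = TP/(TP+FN) = 6/15 = 2/5
beta^2 = 1/3^2 = 1/9
(1 + beta^2) = 10/9
Numerator = (1+beta^2)*P*R = 8/33
Denominator = beta^2*P + R = 2/33 + 2/5 = 76/165
F_beta = 10/19

10/19


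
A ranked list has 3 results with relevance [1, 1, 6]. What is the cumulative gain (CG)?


Cumulative Gain = sum of relevance scores
Position 1: rel=1, running sum=1
Position 2: rel=1, running sum=2
Position 3: rel=6, running sum=8
CG = 8

8


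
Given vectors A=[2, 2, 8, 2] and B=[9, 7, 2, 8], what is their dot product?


Dot product = sum of element-wise products
A[0]*B[0] = 2*9 = 18
A[1]*B[1] = 2*7 = 14
A[2]*B[2] = 8*2 = 16
A[3]*B[3] = 2*8 = 16
Sum = 18 + 14 + 16 + 16 = 64

64


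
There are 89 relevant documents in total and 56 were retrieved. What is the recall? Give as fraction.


Recall = retrieved_relevant / total_relevant
= 56 / 89
= 56 / (56 + 33)
= 56/89

56/89


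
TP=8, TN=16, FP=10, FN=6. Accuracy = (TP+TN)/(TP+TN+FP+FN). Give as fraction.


Accuracy = (TP + TN) / (TP + TN + FP + FN)
TP + TN = 8 + 16 = 24
Total = 8 + 16 + 10 + 6 = 40
Accuracy = 24 / 40 = 3/5

3/5


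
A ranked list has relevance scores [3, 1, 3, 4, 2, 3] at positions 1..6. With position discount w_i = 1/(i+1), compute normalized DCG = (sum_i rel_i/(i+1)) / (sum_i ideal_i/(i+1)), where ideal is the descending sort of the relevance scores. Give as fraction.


Position discount weights w_i = 1/(i+1) for i=1..6:
Weights = [1/2, 1/3, 1/4, 1/5, 1/6, 1/7]
Actual relevance: [3, 1, 3, 4, 2, 3]
DCG = 3/2 + 1/3 + 3/4 + 4/5 + 2/6 + 3/7 = 1741/420
Ideal relevance (sorted desc): [4, 3, 3, 3, 2, 1]
Ideal DCG = 4/2 + 3/3 + 3/4 + 3/5 + 2/6 + 1/7 = 2027/420
nDCG = DCG / ideal_DCG = 1741/420 / 2027/420 = 1741/2027

1741/2027


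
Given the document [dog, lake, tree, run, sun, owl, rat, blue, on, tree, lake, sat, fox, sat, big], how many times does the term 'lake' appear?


Document has 15 words
Scanning for 'lake':
Found at positions: [1, 10]
Count = 2

2


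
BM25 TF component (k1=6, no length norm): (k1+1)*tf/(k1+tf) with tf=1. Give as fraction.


BM25 TF component = (k1+1)*tf / (k1+tf)
k1 = 6, tf = 1
Numerator = (6+1)*1 = 7
Denominator = 6 + 1 = 7
= 7/7 = 1

1


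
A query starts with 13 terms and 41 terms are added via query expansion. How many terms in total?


Original terms: 13
Expansion terms: 41
Total = 13 + 41 = 54

54


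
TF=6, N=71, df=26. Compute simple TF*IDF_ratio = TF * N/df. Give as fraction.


TF * (N/df)
= 6 * (71/26)
= 6 * 71/26
= 213/13

213/13


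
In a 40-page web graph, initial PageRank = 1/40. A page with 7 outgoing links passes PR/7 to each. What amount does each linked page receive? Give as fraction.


Initial PR = 1/40 = 1/40
Outlinks = 7
Contribution per link = PR / outlinks
= 1/40 / 7
= 1/280

1/280


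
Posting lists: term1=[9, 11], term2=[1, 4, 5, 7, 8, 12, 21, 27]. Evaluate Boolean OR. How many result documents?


Boolean OR: find union of posting lists
term1 docs: [9, 11]
term2 docs: [1, 4, 5, 7, 8, 12, 21, 27]
Union: [1, 4, 5, 7, 8, 9, 11, 12, 21, 27]
|union| = 10

10


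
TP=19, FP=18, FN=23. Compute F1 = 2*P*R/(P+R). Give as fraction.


F1 = 2 * P * R / (P + R)
P = TP/(TP+FP) = 19/37 = 19/37
R = TP/(TP+FN) = 19/42 = 19/42
2 * P * R = 2 * 19/37 * 19/42 = 361/777
P + R = 19/37 + 19/42 = 1501/1554
F1 = 361/777 / 1501/1554 = 38/79

38/79


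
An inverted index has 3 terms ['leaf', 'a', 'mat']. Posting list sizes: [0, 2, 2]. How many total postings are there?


Summing posting list sizes:
'leaf': 0 postings
'a': 2 postings
'mat': 2 postings
Total = 0 + 2 + 2 = 4

4


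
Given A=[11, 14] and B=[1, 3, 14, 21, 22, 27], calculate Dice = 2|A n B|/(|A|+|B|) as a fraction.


A intersect B = [14]
|A intersect B| = 1
|A| = 2, |B| = 6
Dice = 2*1 / (2+6)
= 2 / 8 = 1/4

1/4


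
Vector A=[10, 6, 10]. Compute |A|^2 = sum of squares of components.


|A|^2 = sum of squared components
A[0]^2 = 10^2 = 100
A[1]^2 = 6^2 = 36
A[2]^2 = 10^2 = 100
Sum = 100 + 36 + 100 = 236

236


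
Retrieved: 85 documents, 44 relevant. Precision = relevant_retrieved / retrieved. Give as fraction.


Precision = relevant_retrieved / total_retrieved
= 44 / 85
= 44 / (44 + 41)
= 44/85

44/85


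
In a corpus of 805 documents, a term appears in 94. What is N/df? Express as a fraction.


IDF ratio = N / df
= 805 / 94
= 805/94

805/94


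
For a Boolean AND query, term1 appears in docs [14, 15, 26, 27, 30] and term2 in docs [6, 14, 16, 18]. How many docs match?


Boolean AND: find intersection of posting lists
term1 docs: [14, 15, 26, 27, 30]
term2 docs: [6, 14, 16, 18]
Intersection: [14]
|intersection| = 1

1


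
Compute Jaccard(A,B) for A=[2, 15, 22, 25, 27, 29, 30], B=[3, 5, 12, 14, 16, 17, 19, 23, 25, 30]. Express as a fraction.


A intersect B = [25, 30]
|A intersect B| = 2
A union B = [2, 3, 5, 12, 14, 15, 16, 17, 19, 22, 23, 25, 27, 29, 30]
|A union B| = 15
Jaccard = 2/15 = 2/15

2/15


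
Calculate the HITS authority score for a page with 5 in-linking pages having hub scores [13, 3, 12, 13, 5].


Authority = sum of hub scores of in-linkers
In-link 1: hub score = 13
In-link 2: hub score = 3
In-link 3: hub score = 12
In-link 4: hub score = 13
In-link 5: hub score = 5
Authority = 13 + 3 + 12 + 13 + 5 = 46

46


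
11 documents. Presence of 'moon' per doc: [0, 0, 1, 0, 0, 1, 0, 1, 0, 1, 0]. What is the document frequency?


Checking each document for 'moon':
Doc 1: absent
Doc 2: absent
Doc 3: present
Doc 4: absent
Doc 5: absent
Doc 6: present
Doc 7: absent
Doc 8: present
Doc 9: absent
Doc 10: present
Doc 11: absent
df = sum of presences = 0 + 0 + 1 + 0 + 0 + 1 + 0 + 1 + 0 + 1 + 0 = 4

4


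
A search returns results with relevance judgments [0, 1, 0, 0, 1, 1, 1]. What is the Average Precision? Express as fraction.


Computing P@k for each relevant position:
Position 1: not relevant
Position 2: relevant, P@2 = 1/2 = 1/2
Position 3: not relevant
Position 4: not relevant
Position 5: relevant, P@5 = 2/5 = 2/5
Position 6: relevant, P@6 = 3/6 = 1/2
Position 7: relevant, P@7 = 4/7 = 4/7
Sum of P@k = 1/2 + 2/5 + 1/2 + 4/7 = 69/35
AP = 69/35 / 4 = 69/140

69/140


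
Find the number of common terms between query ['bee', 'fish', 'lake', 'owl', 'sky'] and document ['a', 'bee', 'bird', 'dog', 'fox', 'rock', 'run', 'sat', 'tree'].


Query terms: ['bee', 'fish', 'lake', 'owl', 'sky']
Document terms: ['a', 'bee', 'bird', 'dog', 'fox', 'rock', 'run', 'sat', 'tree']
Common terms: ['bee']
Overlap count = 1

1


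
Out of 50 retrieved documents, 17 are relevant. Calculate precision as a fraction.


Precision = relevant_retrieved / total_retrieved
= 17 / 50
= 17 / (17 + 33)
= 17/50

17/50


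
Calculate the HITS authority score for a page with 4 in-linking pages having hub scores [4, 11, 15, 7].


Authority = sum of hub scores of in-linkers
In-link 1: hub score = 4
In-link 2: hub score = 11
In-link 3: hub score = 15
In-link 4: hub score = 7
Authority = 4 + 11 + 15 + 7 = 37

37


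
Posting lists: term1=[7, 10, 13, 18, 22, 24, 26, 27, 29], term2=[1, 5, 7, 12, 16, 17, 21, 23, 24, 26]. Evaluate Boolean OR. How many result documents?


Boolean OR: find union of posting lists
term1 docs: [7, 10, 13, 18, 22, 24, 26, 27, 29]
term2 docs: [1, 5, 7, 12, 16, 17, 21, 23, 24, 26]
Union: [1, 5, 7, 10, 12, 13, 16, 17, 18, 21, 22, 23, 24, 26, 27, 29]
|union| = 16

16


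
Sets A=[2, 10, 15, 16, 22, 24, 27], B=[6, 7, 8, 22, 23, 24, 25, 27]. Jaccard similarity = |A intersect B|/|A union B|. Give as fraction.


A intersect B = [22, 24, 27]
|A intersect B| = 3
A union B = [2, 6, 7, 8, 10, 15, 16, 22, 23, 24, 25, 27]
|A union B| = 12
Jaccard = 3/12 = 1/4

1/4


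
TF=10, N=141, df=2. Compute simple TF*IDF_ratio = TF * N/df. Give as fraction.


TF * (N/df)
= 10 * (141/2)
= 10 * 141/2
= 705

705


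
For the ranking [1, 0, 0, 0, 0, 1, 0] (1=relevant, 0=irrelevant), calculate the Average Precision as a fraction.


Computing P@k for each relevant position:
Position 1: relevant, P@1 = 1/1 = 1
Position 2: not relevant
Position 3: not relevant
Position 4: not relevant
Position 5: not relevant
Position 6: relevant, P@6 = 2/6 = 1/3
Position 7: not relevant
Sum of P@k = 1 + 1/3 = 4/3
AP = 4/3 / 2 = 2/3

2/3


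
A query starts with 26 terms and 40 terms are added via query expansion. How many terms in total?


Original terms: 26
Expansion terms: 40
Total = 26 + 40 = 66

66


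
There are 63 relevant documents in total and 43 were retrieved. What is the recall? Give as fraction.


Recall = retrieved_relevant / total_relevant
= 43 / 63
= 43 / (43 + 20)
= 43/63

43/63


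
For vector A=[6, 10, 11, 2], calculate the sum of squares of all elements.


|A|^2 = sum of squared components
A[0]^2 = 6^2 = 36
A[1]^2 = 10^2 = 100
A[2]^2 = 11^2 = 121
A[3]^2 = 2^2 = 4
Sum = 36 + 100 + 121 + 4 = 261

261


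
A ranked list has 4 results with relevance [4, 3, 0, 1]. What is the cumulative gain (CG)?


Cumulative Gain = sum of relevance scores
Position 1: rel=4, running sum=4
Position 2: rel=3, running sum=7
Position 3: rel=0, running sum=7
Position 4: rel=1, running sum=8
CG = 8

8


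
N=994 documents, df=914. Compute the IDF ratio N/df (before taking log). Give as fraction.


IDF ratio = N / df
= 994 / 914
= 497/457

497/457


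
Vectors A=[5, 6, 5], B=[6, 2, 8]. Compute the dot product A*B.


Dot product = sum of element-wise products
A[0]*B[0] = 5*6 = 30
A[1]*B[1] = 6*2 = 12
A[2]*B[2] = 5*8 = 40
Sum = 30 + 12 + 40 = 82

82


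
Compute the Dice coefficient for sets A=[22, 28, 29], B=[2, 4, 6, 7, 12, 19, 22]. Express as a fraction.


A intersect B = [22]
|A intersect B| = 1
|A| = 3, |B| = 7
Dice = 2*1 / (3+7)
= 2 / 10 = 1/5

1/5


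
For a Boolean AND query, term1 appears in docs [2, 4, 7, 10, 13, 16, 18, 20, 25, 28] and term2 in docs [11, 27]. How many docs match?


Boolean AND: find intersection of posting lists
term1 docs: [2, 4, 7, 10, 13, 16, 18, 20, 25, 28]
term2 docs: [11, 27]
Intersection: []
|intersection| = 0

0


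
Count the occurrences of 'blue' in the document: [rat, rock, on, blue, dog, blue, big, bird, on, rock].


Document has 10 words
Scanning for 'blue':
Found at positions: [3, 5]
Count = 2

2


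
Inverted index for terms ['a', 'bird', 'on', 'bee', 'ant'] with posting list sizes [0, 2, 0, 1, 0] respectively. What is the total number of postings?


Summing posting list sizes:
'a': 0 postings
'bird': 2 postings
'on': 0 postings
'bee': 1 postings
'ant': 0 postings
Total = 0 + 2 + 0 + 1 + 0 = 3

3


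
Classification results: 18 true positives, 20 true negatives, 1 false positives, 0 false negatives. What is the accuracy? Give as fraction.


Accuracy = (TP + TN) / (TP + TN + FP + FN)
TP + TN = 18 + 20 = 38
Total = 18 + 20 + 1 + 0 = 39
Accuracy = 38 / 39 = 38/39

38/39


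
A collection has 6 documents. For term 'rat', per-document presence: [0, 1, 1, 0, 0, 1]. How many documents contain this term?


Checking each document for 'rat':
Doc 1: absent
Doc 2: present
Doc 3: present
Doc 4: absent
Doc 5: absent
Doc 6: present
df = sum of presences = 0 + 1 + 1 + 0 + 0 + 1 = 3

3


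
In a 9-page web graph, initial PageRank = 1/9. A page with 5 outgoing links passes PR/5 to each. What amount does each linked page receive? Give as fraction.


Initial PR = 1/9 = 1/9
Outlinks = 5
Contribution per link = PR / outlinks
= 1/9 / 5
= 1/45

1/45


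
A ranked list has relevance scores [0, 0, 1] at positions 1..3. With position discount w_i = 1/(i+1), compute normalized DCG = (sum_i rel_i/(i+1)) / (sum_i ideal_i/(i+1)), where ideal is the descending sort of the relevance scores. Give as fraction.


Position discount weights w_i = 1/(i+1) for i=1..3:
Weights = [1/2, 1/3, 1/4]
Actual relevance: [0, 0, 1]
DCG = 0/2 + 0/3 + 1/4 = 1/4
Ideal relevance (sorted desc): [1, 0, 0]
Ideal DCG = 1/2 + 0/3 + 0/4 = 1/2
nDCG = DCG / ideal_DCG = 1/4 / 1/2 = 1/2

1/2


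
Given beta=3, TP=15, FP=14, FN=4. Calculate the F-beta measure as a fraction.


P = TP/(TP+FP) = 15/29 = 15/29
R = TP/(TP+FN) = 15/19 = 15/19
beta^2 = 3^2 = 9
(1 + beta^2) = 10
Numerator = (1+beta^2)*P*R = 2250/551
Denominator = beta^2*P + R = 135/29 + 15/19 = 3000/551
F_beta = 3/4

3/4


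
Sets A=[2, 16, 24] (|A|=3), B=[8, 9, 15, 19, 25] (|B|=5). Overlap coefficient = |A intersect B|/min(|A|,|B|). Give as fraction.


A intersect B = []
|A intersect B| = 0
min(|A|, |B|) = min(3, 5) = 3
Overlap = 0 / 3 = 0

0


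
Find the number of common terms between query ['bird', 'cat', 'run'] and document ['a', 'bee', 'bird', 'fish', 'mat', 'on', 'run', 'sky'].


Query terms: ['bird', 'cat', 'run']
Document terms: ['a', 'bee', 'bird', 'fish', 'mat', 'on', 'run', 'sky']
Common terms: ['bird', 'run']
Overlap count = 2

2


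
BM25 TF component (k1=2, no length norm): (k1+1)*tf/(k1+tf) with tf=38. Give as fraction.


BM25 TF component = (k1+1)*tf / (k1+tf)
k1 = 2, tf = 38
Numerator = (2+1)*38 = 114
Denominator = 2 + 38 = 40
= 114/40 = 57/20

57/20


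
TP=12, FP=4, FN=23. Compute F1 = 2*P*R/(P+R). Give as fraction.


F1 = 2 * P * R / (P + R)
P = TP/(TP+FP) = 12/16 = 3/4
R = TP/(TP+FN) = 12/35 = 12/35
2 * P * R = 2 * 3/4 * 12/35 = 18/35
P + R = 3/4 + 12/35 = 153/140
F1 = 18/35 / 153/140 = 8/17

8/17


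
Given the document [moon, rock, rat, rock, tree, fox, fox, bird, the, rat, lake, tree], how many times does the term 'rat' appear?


Document has 12 words
Scanning for 'rat':
Found at positions: [2, 9]
Count = 2

2


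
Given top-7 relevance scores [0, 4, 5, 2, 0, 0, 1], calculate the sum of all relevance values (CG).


Cumulative Gain = sum of relevance scores
Position 1: rel=0, running sum=0
Position 2: rel=4, running sum=4
Position 3: rel=5, running sum=9
Position 4: rel=2, running sum=11
Position 5: rel=0, running sum=11
Position 6: rel=0, running sum=11
Position 7: rel=1, running sum=12
CG = 12

12


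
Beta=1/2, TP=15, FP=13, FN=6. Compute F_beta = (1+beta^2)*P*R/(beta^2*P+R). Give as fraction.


P = TP/(TP+FP) = 15/28 = 15/28
R = TP/(TP+FN) = 15/21 = 5/7
beta^2 = 1/2^2 = 1/4
(1 + beta^2) = 5/4
Numerator = (1+beta^2)*P*R = 375/784
Denominator = beta^2*P + R = 15/112 + 5/7 = 95/112
F_beta = 75/133

75/133


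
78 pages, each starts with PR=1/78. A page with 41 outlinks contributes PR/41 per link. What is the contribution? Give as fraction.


Initial PR = 1/78 = 1/78
Outlinks = 41
Contribution per link = PR / outlinks
= 1/78 / 41
= 1/3198

1/3198


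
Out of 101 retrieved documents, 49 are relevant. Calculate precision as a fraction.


Precision = relevant_retrieved / total_retrieved
= 49 / 101
= 49 / (49 + 52)
= 49/101

49/101


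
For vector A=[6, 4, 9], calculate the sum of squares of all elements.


|A|^2 = sum of squared components
A[0]^2 = 6^2 = 36
A[1]^2 = 4^2 = 16
A[2]^2 = 9^2 = 81
Sum = 36 + 16 + 81 = 133

133


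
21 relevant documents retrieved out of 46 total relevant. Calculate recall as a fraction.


Recall = retrieved_relevant / total_relevant
= 21 / 46
= 21 / (21 + 25)
= 21/46

21/46


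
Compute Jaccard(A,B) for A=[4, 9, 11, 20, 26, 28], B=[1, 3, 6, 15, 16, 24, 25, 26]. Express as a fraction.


A intersect B = [26]
|A intersect B| = 1
A union B = [1, 3, 4, 6, 9, 11, 15, 16, 20, 24, 25, 26, 28]
|A union B| = 13
Jaccard = 1/13 = 1/13

1/13


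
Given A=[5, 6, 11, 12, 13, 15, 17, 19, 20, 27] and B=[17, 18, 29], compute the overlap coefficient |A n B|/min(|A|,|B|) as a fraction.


A intersect B = [17]
|A intersect B| = 1
min(|A|, |B|) = min(10, 3) = 3
Overlap = 1 / 3 = 1/3

1/3


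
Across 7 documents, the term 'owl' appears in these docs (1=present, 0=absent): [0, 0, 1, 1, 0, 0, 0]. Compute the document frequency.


Checking each document for 'owl':
Doc 1: absent
Doc 2: absent
Doc 3: present
Doc 4: present
Doc 5: absent
Doc 6: absent
Doc 7: absent
df = sum of presences = 0 + 0 + 1 + 1 + 0 + 0 + 0 = 2

2


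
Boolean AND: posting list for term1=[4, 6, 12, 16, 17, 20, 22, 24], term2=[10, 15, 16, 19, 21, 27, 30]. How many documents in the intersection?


Boolean AND: find intersection of posting lists
term1 docs: [4, 6, 12, 16, 17, 20, 22, 24]
term2 docs: [10, 15, 16, 19, 21, 27, 30]
Intersection: [16]
|intersection| = 1

1


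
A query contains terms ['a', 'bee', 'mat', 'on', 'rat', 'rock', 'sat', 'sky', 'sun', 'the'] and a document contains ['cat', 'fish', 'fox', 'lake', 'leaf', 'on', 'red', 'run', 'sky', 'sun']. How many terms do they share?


Query terms: ['a', 'bee', 'mat', 'on', 'rat', 'rock', 'sat', 'sky', 'sun', 'the']
Document terms: ['cat', 'fish', 'fox', 'lake', 'leaf', 'on', 'red', 'run', 'sky', 'sun']
Common terms: ['on', 'sky', 'sun']
Overlap count = 3

3


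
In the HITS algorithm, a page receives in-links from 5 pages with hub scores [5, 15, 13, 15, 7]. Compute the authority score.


Authority = sum of hub scores of in-linkers
In-link 1: hub score = 5
In-link 2: hub score = 15
In-link 3: hub score = 13
In-link 4: hub score = 15
In-link 5: hub score = 7
Authority = 5 + 15 + 13 + 15 + 7 = 55

55


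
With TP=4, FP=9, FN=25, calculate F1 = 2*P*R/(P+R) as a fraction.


F1 = 2 * P * R / (P + R)
P = TP/(TP+FP) = 4/13 = 4/13
R = TP/(TP+FN) = 4/29 = 4/29
2 * P * R = 2 * 4/13 * 4/29 = 32/377
P + R = 4/13 + 4/29 = 168/377
F1 = 32/377 / 168/377 = 4/21

4/21


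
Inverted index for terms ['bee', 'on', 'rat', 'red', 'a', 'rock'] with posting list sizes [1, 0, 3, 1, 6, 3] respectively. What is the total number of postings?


Summing posting list sizes:
'bee': 1 postings
'on': 0 postings
'rat': 3 postings
'red': 1 postings
'a': 6 postings
'rock': 3 postings
Total = 1 + 0 + 3 + 1 + 6 + 3 = 14

14


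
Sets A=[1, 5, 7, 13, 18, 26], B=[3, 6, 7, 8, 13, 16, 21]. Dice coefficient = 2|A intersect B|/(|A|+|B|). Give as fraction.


A intersect B = [7, 13]
|A intersect B| = 2
|A| = 6, |B| = 7
Dice = 2*2 / (6+7)
= 4 / 13 = 4/13

4/13


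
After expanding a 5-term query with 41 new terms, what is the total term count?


Original terms: 5
Expansion terms: 41
Total = 5 + 41 = 46

46


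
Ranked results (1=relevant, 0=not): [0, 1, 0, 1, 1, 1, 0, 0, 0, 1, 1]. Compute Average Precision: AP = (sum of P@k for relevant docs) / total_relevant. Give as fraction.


Computing P@k for each relevant position:
Position 1: not relevant
Position 2: relevant, P@2 = 1/2 = 1/2
Position 3: not relevant
Position 4: relevant, P@4 = 2/4 = 1/2
Position 5: relevant, P@5 = 3/5 = 3/5
Position 6: relevant, P@6 = 4/6 = 2/3
Position 7: not relevant
Position 8: not relevant
Position 9: not relevant
Position 10: relevant, P@10 = 5/10 = 1/2
Position 11: relevant, P@11 = 6/11 = 6/11
Sum of P@k = 1/2 + 1/2 + 3/5 + 2/3 + 1/2 + 6/11 = 1093/330
AP = 1093/330 / 6 = 1093/1980

1093/1980


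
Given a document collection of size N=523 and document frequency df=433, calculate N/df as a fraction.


IDF ratio = N / df
= 523 / 433
= 523/433

523/433


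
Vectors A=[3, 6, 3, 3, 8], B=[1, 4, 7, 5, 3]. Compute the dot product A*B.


Dot product = sum of element-wise products
A[0]*B[0] = 3*1 = 3
A[1]*B[1] = 6*4 = 24
A[2]*B[2] = 3*7 = 21
A[3]*B[3] = 3*5 = 15
A[4]*B[4] = 8*3 = 24
Sum = 3 + 24 + 21 + 15 + 24 = 87

87


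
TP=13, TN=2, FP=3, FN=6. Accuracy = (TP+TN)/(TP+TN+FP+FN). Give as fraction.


Accuracy = (TP + TN) / (TP + TN + FP + FN)
TP + TN = 13 + 2 = 15
Total = 13 + 2 + 3 + 6 = 24
Accuracy = 15 / 24 = 5/8

5/8


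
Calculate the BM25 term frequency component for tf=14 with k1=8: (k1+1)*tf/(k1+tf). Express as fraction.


BM25 TF component = (k1+1)*tf / (k1+tf)
k1 = 8, tf = 14
Numerator = (8+1)*14 = 126
Denominator = 8 + 14 = 22
= 126/22 = 63/11

63/11
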